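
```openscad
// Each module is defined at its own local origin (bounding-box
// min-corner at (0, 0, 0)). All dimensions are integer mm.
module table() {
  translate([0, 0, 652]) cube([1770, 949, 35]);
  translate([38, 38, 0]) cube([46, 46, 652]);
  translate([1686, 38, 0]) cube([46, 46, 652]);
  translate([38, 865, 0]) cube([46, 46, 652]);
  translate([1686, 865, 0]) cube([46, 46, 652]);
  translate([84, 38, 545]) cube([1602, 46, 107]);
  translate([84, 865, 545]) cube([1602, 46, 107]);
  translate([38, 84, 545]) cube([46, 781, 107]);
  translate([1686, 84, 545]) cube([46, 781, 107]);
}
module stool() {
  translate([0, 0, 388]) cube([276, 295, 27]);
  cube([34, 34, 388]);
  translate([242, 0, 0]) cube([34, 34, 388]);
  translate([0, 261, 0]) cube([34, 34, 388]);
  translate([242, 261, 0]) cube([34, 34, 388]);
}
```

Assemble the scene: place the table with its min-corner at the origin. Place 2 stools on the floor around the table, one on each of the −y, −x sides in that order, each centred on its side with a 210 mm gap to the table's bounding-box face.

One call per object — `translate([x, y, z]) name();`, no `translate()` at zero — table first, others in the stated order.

table();
translate([747, -505, 0]) stool();
translate([-486, 327, 0]) stool();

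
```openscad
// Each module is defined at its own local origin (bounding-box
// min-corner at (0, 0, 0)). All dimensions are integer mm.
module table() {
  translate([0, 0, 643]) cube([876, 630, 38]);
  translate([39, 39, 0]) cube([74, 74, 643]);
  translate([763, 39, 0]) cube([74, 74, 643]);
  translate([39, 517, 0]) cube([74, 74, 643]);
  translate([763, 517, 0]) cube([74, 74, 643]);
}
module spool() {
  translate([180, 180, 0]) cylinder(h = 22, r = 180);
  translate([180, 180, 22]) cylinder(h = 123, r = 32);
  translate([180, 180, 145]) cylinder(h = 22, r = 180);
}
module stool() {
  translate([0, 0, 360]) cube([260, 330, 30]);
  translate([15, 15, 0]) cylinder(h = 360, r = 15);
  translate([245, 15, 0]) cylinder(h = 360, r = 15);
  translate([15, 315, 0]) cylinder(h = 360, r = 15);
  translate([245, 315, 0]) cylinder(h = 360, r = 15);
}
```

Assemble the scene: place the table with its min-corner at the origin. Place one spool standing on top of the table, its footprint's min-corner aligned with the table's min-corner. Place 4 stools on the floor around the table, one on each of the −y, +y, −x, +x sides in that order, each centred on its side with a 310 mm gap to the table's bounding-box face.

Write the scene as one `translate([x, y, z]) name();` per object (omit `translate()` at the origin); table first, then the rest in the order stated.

table();
translate([0, 0, 681]) spool();
translate([308, -640, 0]) stool();
translate([308, 940, 0]) stool();
translate([-570, 150, 0]) stool();
translate([1186, 150, 0]) stool();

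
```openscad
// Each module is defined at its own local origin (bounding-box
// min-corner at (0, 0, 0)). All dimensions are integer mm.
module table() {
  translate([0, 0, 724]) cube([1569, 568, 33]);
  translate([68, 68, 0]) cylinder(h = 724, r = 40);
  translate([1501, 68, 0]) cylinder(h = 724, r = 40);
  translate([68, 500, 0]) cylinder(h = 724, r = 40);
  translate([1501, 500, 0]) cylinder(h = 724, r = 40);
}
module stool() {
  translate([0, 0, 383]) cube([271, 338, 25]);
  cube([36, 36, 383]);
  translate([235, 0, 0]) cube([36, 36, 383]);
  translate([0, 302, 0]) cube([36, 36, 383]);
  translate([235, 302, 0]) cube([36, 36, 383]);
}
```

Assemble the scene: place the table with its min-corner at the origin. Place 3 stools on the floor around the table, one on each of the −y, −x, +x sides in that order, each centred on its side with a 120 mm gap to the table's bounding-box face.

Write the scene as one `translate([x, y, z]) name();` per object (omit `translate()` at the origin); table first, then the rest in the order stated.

table();
translate([649, -458, 0]) stool();
translate([-391, 115, 0]) stool();
translate([1689, 115, 0]) stool();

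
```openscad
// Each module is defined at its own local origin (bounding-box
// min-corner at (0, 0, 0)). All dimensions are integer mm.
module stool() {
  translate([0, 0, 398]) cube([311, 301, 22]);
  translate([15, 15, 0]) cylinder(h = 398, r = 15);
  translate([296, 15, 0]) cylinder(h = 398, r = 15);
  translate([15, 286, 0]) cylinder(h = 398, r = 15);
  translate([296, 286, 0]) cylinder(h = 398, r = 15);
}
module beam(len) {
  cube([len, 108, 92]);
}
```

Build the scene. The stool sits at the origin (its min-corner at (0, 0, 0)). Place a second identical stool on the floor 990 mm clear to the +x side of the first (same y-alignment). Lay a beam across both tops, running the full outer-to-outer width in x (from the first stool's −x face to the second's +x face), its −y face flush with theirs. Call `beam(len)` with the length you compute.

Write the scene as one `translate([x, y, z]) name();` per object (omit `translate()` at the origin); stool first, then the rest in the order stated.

stool();
translate([1301, 0, 0]) stool();
translate([0, 0, 420]) beam(1612);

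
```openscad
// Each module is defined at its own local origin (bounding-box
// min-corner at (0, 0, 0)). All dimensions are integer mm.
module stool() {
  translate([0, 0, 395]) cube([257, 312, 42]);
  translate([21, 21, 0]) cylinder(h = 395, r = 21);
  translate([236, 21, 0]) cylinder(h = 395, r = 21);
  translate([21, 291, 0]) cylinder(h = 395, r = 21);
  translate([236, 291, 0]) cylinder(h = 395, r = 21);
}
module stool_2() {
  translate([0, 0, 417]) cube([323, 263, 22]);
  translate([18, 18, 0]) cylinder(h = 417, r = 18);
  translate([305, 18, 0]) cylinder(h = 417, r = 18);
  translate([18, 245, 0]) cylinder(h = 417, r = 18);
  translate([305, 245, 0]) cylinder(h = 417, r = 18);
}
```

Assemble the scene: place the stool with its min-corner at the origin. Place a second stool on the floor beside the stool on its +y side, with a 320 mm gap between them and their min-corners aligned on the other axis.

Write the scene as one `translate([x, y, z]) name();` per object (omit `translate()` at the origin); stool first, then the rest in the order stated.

stool();
translate([0, 632, 0]) stool_2();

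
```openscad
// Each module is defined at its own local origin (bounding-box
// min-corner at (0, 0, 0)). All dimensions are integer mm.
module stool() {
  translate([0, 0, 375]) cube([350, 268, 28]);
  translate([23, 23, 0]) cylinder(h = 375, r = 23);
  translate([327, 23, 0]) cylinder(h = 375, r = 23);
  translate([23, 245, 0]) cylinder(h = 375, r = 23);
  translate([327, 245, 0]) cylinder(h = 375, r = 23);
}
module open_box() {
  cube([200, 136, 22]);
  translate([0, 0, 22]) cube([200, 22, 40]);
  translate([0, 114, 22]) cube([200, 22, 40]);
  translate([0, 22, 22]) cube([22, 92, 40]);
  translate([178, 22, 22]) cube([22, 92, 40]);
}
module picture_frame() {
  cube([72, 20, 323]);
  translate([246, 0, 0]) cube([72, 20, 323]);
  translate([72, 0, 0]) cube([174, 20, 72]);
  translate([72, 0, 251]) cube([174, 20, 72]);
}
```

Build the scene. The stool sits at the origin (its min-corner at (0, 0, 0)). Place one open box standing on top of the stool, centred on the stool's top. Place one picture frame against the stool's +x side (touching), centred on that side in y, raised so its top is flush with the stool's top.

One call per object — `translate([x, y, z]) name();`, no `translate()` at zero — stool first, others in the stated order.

stool();
translate([75, 66, 403]) open_box();
translate([350, 124, 80]) picture_frame();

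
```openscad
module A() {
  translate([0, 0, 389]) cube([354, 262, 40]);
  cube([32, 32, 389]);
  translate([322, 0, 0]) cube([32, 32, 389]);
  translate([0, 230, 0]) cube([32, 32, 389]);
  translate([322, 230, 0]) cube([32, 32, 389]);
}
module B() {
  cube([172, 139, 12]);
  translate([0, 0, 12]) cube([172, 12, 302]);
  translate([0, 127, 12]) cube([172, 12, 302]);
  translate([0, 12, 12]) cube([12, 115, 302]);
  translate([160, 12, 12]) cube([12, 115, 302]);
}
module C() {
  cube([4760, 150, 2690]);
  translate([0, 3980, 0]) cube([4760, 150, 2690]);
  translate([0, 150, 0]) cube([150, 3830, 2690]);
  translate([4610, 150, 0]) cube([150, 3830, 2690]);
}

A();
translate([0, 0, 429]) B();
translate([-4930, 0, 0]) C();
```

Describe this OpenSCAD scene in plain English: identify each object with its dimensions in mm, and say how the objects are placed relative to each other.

A is a four-legged stool. The seat is a 354×262×40 mm slab whose top surface is at z = 429 mm; four square legs, each 32×32 mm in cross-section, run from the floor (z = 0) to the underside of the seat, each flush with a corner of the seat.

B is an open-topped rectangular box: outside dimensions 172×139×314 mm, with a uniform wall and base thickness of 12 mm. The base is a full 172×139 slab on the floor; four walls sit on top of the base. The front and back walls (the −y and +y sides) span the full width; the two side walls fit between them.

C is the wall frame of a small rectangular building: four walls, each 2690 mm tall and 150 mm thick, enclosing a footprint 4760 mm (x) by 4130 mm (y) outside-to-outside, with no floor or roof. The front and back walls (the −y and +y sides) span the full width; the two side walls fit between them.

The open box is on top of the stool. The house frame is on the floor beside the stool on its −x side.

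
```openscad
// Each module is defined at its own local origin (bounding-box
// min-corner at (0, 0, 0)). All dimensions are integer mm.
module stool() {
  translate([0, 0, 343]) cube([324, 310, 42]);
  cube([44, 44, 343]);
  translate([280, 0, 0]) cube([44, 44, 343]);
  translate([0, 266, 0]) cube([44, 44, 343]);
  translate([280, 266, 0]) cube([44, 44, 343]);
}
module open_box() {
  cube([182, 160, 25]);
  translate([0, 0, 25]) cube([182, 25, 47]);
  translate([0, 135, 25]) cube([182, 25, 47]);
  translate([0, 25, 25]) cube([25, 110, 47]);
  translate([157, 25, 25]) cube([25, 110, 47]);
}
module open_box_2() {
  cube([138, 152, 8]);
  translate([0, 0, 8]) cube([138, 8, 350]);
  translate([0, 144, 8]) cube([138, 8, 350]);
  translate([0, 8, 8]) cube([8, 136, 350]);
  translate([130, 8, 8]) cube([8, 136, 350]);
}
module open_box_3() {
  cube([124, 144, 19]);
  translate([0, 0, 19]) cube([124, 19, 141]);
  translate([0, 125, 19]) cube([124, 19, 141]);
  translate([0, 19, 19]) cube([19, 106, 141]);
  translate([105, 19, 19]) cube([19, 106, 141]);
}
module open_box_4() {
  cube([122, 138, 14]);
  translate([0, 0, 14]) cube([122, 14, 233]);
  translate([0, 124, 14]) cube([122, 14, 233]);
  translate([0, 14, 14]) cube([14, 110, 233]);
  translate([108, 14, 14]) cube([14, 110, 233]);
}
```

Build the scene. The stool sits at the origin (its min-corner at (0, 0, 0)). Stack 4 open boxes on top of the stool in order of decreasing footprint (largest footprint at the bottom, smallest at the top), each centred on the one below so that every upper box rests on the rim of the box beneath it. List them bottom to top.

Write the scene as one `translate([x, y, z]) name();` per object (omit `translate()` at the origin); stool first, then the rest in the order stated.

stool();
translate([71, 75, 385]) open_box();
translate([93, 79, 457]) open_box_2();
translate([100, 83, 815]) open_box_3();
translate([101, 86, 975]) open_box_4();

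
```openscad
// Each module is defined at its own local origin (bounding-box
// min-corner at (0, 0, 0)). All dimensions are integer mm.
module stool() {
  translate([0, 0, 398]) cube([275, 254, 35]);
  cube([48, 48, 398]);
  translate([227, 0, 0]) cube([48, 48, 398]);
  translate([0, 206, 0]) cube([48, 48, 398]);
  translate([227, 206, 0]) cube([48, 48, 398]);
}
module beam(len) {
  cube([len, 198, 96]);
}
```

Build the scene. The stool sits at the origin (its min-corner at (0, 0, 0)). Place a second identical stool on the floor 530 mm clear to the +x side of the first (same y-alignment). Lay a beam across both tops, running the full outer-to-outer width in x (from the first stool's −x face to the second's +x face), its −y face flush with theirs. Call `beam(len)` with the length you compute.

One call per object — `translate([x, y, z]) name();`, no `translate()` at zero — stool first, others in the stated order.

stool();
translate([805, 0, 0]) stool();
translate([0, 0, 433]) beam(1080);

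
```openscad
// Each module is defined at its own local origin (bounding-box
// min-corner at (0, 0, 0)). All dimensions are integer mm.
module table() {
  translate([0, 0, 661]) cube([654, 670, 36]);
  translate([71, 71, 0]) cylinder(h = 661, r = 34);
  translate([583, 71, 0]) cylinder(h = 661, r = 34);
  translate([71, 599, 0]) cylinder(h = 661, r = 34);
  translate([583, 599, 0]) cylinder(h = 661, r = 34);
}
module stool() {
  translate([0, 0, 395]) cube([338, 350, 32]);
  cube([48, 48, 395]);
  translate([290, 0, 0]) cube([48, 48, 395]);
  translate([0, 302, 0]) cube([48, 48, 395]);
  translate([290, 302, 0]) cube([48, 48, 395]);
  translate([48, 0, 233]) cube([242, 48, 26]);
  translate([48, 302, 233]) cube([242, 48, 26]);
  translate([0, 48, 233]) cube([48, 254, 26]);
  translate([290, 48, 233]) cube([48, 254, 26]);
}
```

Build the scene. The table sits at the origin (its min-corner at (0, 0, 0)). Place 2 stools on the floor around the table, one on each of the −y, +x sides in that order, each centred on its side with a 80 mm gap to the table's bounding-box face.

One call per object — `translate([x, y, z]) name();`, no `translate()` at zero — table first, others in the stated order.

table();
translate([158, -430, 0]) stool();
translate([734, 160, 0]) stool();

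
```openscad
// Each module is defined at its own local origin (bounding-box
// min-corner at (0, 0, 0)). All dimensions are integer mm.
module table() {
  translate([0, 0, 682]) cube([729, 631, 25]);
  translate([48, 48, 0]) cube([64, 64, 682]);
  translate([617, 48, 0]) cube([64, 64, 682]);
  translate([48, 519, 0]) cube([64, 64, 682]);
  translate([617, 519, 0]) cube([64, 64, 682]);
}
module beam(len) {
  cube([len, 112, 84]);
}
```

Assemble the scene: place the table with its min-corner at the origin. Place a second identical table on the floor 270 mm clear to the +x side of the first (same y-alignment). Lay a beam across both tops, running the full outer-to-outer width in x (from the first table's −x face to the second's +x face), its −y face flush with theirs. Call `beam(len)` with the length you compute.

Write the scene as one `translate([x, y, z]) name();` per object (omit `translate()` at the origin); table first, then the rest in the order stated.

table();
translate([999, 0, 0]) table();
translate([0, 0, 707]) beam(1728);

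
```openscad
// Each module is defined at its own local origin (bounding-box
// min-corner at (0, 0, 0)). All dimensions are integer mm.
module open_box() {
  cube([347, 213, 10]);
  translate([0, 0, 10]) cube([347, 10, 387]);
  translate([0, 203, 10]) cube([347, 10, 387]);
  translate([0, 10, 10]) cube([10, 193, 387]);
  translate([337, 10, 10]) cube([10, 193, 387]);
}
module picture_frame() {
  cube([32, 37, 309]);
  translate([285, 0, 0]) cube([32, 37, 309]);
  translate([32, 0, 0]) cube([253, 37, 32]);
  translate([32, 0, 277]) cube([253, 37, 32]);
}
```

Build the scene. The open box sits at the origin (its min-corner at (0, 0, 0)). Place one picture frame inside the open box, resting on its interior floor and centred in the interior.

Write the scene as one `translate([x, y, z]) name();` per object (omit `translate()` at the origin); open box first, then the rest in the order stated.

open_box();
translate([15, 88, 10]) picture_frame();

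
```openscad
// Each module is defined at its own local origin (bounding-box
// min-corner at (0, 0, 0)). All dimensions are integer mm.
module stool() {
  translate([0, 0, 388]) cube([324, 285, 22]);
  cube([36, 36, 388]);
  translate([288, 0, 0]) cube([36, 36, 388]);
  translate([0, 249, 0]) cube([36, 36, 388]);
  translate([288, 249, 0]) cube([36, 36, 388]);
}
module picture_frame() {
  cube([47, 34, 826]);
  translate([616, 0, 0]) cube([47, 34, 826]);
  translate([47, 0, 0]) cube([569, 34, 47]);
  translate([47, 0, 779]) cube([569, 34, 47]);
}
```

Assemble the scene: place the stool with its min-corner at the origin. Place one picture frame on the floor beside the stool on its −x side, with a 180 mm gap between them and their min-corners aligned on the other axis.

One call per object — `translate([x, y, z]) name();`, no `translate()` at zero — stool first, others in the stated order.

stool();
translate([-843, 0, 0]) picture_frame();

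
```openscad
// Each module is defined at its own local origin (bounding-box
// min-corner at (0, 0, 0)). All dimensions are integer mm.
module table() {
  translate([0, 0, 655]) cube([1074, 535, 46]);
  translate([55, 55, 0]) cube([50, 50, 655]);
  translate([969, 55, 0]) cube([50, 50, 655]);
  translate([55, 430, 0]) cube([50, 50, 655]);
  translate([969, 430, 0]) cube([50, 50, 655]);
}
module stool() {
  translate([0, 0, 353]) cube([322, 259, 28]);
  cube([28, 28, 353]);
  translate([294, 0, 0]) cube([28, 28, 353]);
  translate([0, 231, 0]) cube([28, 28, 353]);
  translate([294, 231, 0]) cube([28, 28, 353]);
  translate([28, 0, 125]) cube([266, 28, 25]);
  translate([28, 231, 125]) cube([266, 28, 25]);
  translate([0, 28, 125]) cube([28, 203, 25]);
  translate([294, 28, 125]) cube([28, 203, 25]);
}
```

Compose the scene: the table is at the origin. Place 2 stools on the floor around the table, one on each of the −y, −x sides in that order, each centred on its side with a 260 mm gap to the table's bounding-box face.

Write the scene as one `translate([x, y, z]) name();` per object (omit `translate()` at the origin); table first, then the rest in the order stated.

table();
translate([376, -519, 0]) stool();
translate([-582, 138, 0]) stool();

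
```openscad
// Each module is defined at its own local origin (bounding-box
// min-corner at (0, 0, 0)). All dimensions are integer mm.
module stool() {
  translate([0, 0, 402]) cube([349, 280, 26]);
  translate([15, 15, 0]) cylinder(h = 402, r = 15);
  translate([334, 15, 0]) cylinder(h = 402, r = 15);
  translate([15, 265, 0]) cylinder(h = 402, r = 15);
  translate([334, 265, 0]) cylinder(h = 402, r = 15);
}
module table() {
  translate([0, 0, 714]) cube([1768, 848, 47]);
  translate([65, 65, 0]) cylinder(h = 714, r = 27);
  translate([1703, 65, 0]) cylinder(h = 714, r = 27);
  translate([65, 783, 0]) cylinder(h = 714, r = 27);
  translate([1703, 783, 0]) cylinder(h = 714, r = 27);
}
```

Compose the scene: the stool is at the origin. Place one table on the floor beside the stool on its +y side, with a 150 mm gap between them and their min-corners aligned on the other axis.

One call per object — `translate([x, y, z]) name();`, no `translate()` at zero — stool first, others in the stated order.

stool();
translate([0, 430, 0]) table();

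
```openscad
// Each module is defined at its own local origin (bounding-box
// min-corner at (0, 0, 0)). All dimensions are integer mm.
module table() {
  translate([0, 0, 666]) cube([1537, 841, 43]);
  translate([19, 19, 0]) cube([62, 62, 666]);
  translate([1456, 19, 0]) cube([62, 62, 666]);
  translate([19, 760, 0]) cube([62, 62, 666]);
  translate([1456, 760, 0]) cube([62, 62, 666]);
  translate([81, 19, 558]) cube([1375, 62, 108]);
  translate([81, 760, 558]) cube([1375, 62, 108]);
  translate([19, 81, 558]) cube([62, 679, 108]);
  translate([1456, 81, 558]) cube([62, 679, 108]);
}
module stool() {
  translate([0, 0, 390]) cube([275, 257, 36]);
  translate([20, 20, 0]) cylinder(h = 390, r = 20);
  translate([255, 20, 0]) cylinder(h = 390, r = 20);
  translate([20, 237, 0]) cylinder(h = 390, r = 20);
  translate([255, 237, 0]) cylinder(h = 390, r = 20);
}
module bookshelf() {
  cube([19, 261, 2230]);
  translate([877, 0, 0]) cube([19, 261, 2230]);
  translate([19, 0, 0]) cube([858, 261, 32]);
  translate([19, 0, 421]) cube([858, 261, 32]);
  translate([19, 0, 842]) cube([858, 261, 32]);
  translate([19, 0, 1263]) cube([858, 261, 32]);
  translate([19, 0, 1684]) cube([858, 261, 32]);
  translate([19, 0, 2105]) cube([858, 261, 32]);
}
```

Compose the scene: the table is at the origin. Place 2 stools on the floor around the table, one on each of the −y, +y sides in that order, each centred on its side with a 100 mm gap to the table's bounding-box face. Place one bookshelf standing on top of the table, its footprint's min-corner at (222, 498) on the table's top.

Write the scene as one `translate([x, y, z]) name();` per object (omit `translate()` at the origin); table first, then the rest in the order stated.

table();
translate([631, -357, 0]) stool();
translate([631, 941, 0]) stool();
translate([222, 498, 709]) bookshelf();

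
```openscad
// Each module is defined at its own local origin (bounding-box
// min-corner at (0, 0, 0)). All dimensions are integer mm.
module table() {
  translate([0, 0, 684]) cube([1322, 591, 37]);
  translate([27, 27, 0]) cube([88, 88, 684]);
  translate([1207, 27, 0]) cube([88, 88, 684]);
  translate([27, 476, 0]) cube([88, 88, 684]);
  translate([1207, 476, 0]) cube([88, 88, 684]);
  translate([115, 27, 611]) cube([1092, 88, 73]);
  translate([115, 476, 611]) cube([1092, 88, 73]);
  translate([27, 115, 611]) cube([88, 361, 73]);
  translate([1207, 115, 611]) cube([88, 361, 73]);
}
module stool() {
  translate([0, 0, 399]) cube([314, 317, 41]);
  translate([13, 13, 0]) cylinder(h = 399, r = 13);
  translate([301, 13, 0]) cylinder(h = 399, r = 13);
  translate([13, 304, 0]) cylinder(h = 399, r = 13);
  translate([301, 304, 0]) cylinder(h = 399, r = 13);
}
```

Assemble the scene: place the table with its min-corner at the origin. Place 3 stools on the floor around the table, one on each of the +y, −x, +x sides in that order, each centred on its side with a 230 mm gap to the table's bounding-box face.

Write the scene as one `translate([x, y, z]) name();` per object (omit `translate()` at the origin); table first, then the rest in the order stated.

table();
translate([504, 821, 0]) stool();
translate([-544, 137, 0]) stool();
translate([1552, 137, 0]) stool();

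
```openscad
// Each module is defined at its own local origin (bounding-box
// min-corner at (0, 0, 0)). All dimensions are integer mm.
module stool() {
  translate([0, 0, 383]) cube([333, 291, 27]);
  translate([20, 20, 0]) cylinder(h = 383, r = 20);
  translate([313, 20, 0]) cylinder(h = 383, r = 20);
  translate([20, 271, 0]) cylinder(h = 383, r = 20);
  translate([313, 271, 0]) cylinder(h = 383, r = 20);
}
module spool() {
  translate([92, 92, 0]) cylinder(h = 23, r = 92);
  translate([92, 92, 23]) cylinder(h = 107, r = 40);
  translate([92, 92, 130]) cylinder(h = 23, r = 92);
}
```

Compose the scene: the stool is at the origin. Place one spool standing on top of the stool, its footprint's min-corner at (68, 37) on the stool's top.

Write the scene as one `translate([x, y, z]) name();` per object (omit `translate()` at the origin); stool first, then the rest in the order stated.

stool();
translate([68, 37, 410]) spool();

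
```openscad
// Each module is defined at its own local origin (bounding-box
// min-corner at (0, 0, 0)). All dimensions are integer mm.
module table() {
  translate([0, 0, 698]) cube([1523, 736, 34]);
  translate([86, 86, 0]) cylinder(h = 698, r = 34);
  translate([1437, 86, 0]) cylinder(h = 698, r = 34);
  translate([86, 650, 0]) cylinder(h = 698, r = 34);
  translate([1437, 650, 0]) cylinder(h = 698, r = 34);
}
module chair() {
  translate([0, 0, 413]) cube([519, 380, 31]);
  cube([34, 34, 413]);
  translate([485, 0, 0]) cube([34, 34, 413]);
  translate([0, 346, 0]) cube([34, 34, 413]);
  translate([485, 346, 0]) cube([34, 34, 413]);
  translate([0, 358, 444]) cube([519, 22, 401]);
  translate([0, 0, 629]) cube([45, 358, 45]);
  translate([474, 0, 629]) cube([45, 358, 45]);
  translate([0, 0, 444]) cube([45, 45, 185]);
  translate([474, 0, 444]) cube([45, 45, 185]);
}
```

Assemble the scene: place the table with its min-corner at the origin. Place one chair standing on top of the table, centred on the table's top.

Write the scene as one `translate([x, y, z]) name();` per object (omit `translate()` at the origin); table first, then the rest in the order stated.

table();
translate([502, 178, 732]) chair();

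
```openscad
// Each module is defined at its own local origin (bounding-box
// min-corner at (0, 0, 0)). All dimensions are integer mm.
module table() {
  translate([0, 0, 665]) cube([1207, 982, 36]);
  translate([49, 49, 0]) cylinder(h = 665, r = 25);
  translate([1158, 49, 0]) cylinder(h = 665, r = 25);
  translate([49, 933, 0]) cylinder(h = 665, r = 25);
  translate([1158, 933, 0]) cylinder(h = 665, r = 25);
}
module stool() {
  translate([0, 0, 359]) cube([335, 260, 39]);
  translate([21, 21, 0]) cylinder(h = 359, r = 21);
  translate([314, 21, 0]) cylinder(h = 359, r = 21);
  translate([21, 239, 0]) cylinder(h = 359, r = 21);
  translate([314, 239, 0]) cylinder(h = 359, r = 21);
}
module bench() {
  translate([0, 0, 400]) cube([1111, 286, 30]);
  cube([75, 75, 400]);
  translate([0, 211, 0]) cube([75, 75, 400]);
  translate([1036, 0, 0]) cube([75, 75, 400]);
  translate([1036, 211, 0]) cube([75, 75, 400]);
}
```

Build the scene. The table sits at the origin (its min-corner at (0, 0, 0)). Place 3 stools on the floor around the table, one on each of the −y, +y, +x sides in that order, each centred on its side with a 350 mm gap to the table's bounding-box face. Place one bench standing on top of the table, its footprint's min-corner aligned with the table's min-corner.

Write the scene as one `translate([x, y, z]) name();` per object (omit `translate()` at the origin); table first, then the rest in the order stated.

table();
translate([436, -610, 0]) stool();
translate([436, 1332, 0]) stool();
translate([1557, 361, 0]) stool();
translate([0, 0, 701]) bench();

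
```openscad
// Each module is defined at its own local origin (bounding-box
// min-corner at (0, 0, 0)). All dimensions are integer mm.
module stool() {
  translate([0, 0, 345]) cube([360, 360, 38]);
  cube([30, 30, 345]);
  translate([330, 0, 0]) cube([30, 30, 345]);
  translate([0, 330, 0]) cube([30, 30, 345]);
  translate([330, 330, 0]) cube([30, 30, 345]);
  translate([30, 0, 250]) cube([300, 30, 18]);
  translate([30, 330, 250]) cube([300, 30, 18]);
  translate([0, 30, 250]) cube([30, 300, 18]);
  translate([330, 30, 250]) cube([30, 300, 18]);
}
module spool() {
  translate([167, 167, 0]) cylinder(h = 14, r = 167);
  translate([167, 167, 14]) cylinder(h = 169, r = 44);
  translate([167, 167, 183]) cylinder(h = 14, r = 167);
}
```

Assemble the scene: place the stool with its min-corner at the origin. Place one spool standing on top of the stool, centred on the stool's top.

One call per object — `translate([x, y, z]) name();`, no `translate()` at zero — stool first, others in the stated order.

stool();
translate([13, 13, 383]) spool();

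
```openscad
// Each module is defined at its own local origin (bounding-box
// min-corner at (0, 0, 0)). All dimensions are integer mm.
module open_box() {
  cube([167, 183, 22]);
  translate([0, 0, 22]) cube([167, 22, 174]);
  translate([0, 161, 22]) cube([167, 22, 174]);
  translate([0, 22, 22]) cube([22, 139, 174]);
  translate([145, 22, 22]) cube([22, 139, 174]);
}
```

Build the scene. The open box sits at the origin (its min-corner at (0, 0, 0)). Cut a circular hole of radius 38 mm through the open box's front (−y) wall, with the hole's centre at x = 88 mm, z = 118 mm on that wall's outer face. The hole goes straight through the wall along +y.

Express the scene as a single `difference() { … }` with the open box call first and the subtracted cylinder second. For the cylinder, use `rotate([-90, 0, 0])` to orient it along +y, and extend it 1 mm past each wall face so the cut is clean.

difference() {
  open_box();
  translate([88, -1, 118]) rotate([-90, 0, 0]) cylinder(h = 24, r = 38);
}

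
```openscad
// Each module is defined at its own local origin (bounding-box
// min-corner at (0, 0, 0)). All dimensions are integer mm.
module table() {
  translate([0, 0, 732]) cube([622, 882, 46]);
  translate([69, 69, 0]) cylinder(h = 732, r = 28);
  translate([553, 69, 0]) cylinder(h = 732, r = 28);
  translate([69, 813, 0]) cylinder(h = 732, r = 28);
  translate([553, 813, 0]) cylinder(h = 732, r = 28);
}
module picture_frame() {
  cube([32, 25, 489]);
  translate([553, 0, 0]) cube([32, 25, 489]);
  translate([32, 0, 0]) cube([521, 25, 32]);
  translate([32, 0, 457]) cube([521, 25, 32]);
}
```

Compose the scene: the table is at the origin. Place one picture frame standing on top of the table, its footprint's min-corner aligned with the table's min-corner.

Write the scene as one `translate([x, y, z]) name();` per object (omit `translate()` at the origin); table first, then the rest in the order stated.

table();
translate([0, 0, 778]) picture_frame();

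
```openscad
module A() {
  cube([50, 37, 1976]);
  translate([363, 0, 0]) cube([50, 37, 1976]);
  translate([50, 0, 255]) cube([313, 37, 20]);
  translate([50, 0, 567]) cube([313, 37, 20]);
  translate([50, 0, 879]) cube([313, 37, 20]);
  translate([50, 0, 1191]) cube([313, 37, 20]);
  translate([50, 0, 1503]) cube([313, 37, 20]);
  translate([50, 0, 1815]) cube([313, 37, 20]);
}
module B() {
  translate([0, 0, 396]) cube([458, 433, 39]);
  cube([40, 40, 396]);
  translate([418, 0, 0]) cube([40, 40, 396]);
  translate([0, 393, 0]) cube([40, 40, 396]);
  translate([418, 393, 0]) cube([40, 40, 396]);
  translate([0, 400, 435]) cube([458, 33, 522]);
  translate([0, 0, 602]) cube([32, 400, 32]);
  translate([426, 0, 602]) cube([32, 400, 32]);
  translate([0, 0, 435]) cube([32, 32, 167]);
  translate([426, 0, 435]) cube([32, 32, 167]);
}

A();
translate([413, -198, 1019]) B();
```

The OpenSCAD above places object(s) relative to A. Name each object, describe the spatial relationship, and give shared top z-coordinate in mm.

Both tops at z = 1976 mm.

A is a ladder. B is a chair. The chair is beside the ladder with their tops flush at z = 1976. The shared top z-coordinate is 1976 mm.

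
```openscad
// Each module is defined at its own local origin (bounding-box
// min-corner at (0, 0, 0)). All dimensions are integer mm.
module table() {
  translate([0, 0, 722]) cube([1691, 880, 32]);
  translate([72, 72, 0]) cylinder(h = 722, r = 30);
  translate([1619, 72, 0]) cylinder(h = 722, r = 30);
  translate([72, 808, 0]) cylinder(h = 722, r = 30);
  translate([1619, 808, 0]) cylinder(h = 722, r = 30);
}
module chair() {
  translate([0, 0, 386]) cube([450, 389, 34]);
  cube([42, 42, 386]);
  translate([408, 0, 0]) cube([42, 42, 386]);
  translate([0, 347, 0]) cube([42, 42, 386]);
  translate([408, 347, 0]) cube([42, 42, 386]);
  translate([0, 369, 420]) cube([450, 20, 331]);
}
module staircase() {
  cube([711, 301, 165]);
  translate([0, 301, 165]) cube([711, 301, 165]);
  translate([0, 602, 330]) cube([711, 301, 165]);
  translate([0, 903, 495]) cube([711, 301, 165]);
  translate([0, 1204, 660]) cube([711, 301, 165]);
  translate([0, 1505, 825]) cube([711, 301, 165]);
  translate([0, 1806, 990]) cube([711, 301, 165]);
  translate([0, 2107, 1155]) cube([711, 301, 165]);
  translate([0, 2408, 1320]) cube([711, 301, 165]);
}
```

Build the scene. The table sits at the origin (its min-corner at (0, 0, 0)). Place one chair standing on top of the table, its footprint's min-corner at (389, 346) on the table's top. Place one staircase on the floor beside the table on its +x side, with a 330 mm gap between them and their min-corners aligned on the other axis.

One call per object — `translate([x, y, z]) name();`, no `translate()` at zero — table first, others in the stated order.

table();
translate([389, 346, 754]) chair();
translate([2021, 0, 0]) staircase();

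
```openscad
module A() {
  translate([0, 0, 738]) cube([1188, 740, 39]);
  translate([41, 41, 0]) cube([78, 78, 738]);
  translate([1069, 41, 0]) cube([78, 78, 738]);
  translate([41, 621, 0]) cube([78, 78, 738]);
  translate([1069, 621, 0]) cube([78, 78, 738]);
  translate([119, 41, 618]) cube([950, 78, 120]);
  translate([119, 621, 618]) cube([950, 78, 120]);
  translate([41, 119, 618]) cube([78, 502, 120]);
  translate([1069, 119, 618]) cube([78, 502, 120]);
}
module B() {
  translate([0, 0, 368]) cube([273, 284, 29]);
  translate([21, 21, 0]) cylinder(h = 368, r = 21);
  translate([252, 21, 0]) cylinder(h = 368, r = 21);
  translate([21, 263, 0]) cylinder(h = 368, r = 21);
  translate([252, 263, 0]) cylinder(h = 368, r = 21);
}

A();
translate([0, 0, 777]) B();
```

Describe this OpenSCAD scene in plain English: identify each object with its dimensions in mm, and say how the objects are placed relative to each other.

A is a table with a 1188×740 mm rectangular top, 39 mm thick, top surface at z = 777 mm, supported by four 78×78 mm square legs, each inset 41 mm from the nearest pair of top edges, running from the floor. Four apron rails, 78 mm thick and 120 mm tall, run between adjacent legs with their top edges flush with the underside of the top and their outer faces flush with the legs' outer faces.

B is a four-legged stool. The seat is a 273×284×29 mm slab whose top surface is at z = 397 mm; four round legs, each 42 mm in diameter, run from the floor (z = 0) to the underside of the seat, each leg's axis is inset half a diameter from the nearest pair of seat edges (so the leg's bounding box is flush with the corner).

The stool is on top of the table.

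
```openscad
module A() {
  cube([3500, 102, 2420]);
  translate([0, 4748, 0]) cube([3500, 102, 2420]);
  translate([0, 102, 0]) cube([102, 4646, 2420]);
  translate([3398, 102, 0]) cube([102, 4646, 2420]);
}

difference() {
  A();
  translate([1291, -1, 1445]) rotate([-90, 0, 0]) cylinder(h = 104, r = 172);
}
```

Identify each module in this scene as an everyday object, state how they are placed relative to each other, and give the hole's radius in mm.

A is a house frame. The house frame has a circular hole through its front wall. The hole's radius is 172 mm.

The subtracted cylinder has r = 172 mm.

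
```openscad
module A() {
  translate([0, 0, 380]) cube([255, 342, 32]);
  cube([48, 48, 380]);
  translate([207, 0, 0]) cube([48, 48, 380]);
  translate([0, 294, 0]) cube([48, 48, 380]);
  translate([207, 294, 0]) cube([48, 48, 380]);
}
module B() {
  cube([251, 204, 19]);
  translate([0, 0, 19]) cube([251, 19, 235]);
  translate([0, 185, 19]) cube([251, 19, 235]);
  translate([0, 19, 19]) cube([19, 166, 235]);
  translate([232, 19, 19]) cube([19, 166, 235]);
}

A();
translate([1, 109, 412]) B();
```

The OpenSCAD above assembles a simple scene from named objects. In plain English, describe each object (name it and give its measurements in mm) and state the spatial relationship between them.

A is a simple wooden stool: a rectangular seat 255 mm (x) by 342 mm (y), 32 mm thick, top face at z = 412 mm, on four square legs, each 48×48 mm in cross-section. The legs rest on z = 0, each flush with a corner of the seat.

B is an open-topped rectangular box: outside dimensions 251×204×254 mm, with a uniform wall and base thickness of 19 mm. The base is a full 251×204 slab on the floor; four walls sit on top of the base. The front and back walls (the −y and +y sides) span the full width; the two side walls fit between them.

The open box is on top of the stool.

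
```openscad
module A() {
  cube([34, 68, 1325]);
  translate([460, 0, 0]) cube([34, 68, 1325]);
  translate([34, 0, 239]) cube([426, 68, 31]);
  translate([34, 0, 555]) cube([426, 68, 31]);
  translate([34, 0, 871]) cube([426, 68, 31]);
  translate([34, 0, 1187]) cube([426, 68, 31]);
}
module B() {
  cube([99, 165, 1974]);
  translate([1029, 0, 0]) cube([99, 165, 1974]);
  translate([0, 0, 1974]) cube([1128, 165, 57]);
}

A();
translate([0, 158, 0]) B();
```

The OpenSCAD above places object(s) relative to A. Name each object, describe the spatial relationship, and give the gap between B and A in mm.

A is a ladder. B is a door frame. The door frame is on the floor beside the ladder on its +y side. The gap between the door frame and the ladder is 90 mm.

The door frame's nearest face is 90 mm from the ladder's +y face.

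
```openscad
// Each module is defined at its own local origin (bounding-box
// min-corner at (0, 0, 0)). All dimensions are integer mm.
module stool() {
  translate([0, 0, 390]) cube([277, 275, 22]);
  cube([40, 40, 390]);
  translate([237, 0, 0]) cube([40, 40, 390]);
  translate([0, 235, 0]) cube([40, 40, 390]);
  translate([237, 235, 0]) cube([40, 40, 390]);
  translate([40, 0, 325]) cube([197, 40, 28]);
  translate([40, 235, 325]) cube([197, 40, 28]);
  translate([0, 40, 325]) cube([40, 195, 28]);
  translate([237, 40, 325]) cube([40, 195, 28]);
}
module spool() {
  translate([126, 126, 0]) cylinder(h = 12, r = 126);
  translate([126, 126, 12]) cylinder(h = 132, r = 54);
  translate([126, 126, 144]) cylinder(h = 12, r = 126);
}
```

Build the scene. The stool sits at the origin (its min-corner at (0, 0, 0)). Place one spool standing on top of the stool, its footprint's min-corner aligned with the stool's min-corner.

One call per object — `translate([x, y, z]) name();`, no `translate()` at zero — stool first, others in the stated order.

stool();
translate([0, 0, 412]) spool();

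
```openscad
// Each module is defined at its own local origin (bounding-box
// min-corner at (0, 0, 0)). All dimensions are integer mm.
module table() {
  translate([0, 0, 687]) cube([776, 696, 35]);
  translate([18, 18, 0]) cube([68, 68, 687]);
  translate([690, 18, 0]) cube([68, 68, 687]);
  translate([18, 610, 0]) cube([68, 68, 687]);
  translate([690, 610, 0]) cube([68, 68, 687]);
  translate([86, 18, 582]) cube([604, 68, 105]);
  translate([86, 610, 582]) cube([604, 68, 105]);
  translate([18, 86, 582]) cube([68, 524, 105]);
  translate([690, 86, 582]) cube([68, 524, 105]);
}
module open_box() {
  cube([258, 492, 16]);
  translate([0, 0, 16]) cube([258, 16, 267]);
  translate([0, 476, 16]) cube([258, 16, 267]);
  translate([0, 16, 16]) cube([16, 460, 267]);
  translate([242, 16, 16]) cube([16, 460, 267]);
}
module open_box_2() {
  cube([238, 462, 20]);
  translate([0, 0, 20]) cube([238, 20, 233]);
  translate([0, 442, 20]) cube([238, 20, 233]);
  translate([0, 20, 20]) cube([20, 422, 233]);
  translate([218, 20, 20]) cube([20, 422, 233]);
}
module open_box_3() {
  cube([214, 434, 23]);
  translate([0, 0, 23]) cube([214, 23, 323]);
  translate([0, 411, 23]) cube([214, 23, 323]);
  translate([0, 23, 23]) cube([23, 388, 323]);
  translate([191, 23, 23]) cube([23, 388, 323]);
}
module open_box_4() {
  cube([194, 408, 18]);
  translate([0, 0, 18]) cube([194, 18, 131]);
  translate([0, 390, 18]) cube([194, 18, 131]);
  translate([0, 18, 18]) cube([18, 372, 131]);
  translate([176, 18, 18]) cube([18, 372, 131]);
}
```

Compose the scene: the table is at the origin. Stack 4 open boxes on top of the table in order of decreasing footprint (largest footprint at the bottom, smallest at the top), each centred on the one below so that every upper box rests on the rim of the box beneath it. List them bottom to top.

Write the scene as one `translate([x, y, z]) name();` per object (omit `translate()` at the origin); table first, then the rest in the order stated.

table();
translate([259, 102, 722]) open_box();
translate([269, 117, 1005]) open_box_2();
translate([281, 131, 1258]) open_box_3();
translate([291, 144, 1604]) open_box_4();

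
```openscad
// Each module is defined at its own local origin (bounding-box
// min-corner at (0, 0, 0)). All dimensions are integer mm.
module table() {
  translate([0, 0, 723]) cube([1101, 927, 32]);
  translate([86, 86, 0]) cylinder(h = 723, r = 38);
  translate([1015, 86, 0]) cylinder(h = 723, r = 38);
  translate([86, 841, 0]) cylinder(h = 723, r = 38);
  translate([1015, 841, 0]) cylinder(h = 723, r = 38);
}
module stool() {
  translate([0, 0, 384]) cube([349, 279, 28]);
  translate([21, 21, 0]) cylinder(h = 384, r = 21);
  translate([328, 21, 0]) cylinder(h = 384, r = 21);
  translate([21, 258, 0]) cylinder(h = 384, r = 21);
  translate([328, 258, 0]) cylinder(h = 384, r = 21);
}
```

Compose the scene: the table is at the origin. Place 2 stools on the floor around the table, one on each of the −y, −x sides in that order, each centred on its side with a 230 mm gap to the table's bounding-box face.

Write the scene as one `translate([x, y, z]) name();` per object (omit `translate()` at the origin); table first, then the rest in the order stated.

table();
translate([376, -509, 0]) stool();
translate([-579, 324, 0]) stool();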